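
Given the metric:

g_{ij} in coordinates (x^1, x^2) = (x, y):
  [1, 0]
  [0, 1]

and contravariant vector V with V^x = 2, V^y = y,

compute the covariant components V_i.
V_i = g_{ij} V^j:
V_x = (1)(2) + (0)(y) = 2
V_y = (0)(2) + (1)(y) = y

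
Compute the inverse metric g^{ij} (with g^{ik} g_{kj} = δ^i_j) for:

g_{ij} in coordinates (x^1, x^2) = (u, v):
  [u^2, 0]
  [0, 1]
The metric is diagonal, so g^{ij} is diagonal with entries 1/g_{ii}: diag(1/(u^2), 1).
g^{ij}:
  [1/u^2, 0]
  [0, 1]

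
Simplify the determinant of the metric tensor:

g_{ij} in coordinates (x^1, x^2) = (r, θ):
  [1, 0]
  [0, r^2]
For a 2×2 metric: det(g) = g_{11}·g_{22} - g_{12}·g_{21}
= (1)·(r^2) - (0)·(0)
= r^2 - 0
det(g) = r^2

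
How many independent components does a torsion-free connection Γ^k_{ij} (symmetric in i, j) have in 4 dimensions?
Γ^k_{ij} has n choices for the upper index and n(n+1)/2 independent symmetric lower index pairs.
Total = 4 × 4×5/2 = 4 × 10 = 40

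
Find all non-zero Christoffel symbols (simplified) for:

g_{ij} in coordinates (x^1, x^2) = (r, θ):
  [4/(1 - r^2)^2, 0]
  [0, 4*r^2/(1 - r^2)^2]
Using Γ^k_{ij} = (1/2) g^{km} (∂_i g_{mj} + ∂_j g_{mi} - ∂_m g_{ij}); the metric is diagonal, so only the m = k term contributes.
Non-zero symbols (using the symmetry Γ^k_{ij} = Γ^k_{ji}):
Γ^r_{r r} = (1/2) g^{rr} (∂_r g_{rr} + ∂_r g_{rr} - ∂_r g_{rr}) = (1/2)((1 - r^2)^2/4)((16*r/(1 - r^2)^3) + (16*r/(1 - r^2)^3) - (16*r/(1 - r^2)^3)) = 2*r/(1 - r^2)
Γ^r_{θ θ} = (1/2) g^{rr} (∂_θ g_{rθ} + ∂_θ g_{rθ} - ∂_r g_{θθ}) = (1/2)((1 - r^2)^2/4)((0) + (0) - (-8*(r^3 + r)/(r^2 - 1)^3)) = (r^3 + r)/(r^2 - 1)
Γ^θ_{r θ} = (1/2) g^{θθ} (∂_r g_{θθ} + ∂_θ g_{θr} - ∂_θ g_{rθ}) = (1/2)((1 - r^2)^2/(4*r^2))((-8*(r^3 + r)/(r^2 - 1)^3) + (0) - (0)) = (-r^2 - 1)/(r^3 - r)
All other Christoffel symbols are zero.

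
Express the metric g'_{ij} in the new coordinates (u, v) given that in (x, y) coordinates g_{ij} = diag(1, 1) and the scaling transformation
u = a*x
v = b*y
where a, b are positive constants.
Invert the transformation: x = u/a, y = v/b
g'_{ij} = (∂x^k/∂x'^i)(∂x^l/∂x'^j) g_{kl}; with g_{kl} = δ_{kl} this is Σ_k (∂x^k/∂x'^i)(∂x^k/∂x'^j).
Jacobian: ∂x/∂u = 1/a, ∂x/∂v = 0, ∂y/∂u = 0, ∂y/∂v = 1/b
g'_{uu} = (1/a)(1/a) + (0)(0) = 1/a^2
g'_{uv} = (1/a)(0) + (0)(1/b) = 0
g'_{vv} = (0)(0) + (1/b)(1/b) = 1/b^2
g'_{ij} = diag(1/a^2, 1/b^2)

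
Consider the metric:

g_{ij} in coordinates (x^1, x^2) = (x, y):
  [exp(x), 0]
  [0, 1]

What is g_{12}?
With x^1 = x, x^2 = y, g_{12} = g_{xy} is the row-1, column-2 entry of the matrix.
g_{12} = 0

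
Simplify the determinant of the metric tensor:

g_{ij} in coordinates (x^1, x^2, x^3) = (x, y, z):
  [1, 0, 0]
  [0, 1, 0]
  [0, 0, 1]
Diagonal metric: det(g) = g_{11}·g_{22}·g_{33}
= (1)·(1)·(1)
det(g) = 1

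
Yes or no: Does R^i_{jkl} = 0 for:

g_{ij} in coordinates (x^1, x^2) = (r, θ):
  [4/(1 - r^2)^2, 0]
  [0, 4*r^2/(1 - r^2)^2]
Non-zero Christoffel symbols:
Γ^r_{r r} = 2*r/(1 - r^2)
Γ^r_{θ θ} = (r^3 + r)/(r^2 - 1)
Γ^θ_{r θ} = (-r^2 - 1)/(r^3 - r)
Ricci tensor: R_{rr} = -4/(r^2 - 1)^2, R_{rθ} = 0, R_{θθ} = -4*r^2/(r^2 - 1)^2
The Ricci tensor is non-zero, so the Riemann tensor is non-zero: not flat.
No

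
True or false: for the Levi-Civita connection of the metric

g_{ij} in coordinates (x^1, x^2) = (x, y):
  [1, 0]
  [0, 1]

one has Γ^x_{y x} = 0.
Γ^x_{y x} = (1/2) g^{xx} (∂_y g_{xx} + ∂_x g_{xy} - ∂_x g_{yx}) = (1/2)(1)((0) + (0) - (0)) = 0
This equals the proposed value 0.
True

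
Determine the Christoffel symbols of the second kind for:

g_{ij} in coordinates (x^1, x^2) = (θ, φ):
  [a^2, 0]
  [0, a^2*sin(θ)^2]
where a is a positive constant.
Using Γ^k_{ij} = (1/2) g^{km} (∂_i g_{mj} + ∂_j g_{mi} - ∂_m g_{ij}); the metric is diagonal, so only the m = k term contributes.
Non-zero symbols (using the symmetry Γ^k_{ij} = Γ^k_{ji}):
Γ^θ_{φ φ} = (1/2) g^{θθ} (∂_φ g_{θφ} + ∂_φ g_{θφ} - ∂_θ g_{φφ}) = (1/2)(1/a^2)((0) + (0) - (a^2*sin(2*θ))) = -sin(2*θ)/2
Γ^φ_{θ φ} = (1/2) g^{φφ} (∂_θ g_{φφ} + ∂_φ g_{φθ} - ∂_φ g_{θφ}) = (1/2)(1/(a^2*sin(θ)^2))((a^2*sin(2*θ)) + (0) - (0)) = 1/tan(θ)
All other Christoffel symbols are zero.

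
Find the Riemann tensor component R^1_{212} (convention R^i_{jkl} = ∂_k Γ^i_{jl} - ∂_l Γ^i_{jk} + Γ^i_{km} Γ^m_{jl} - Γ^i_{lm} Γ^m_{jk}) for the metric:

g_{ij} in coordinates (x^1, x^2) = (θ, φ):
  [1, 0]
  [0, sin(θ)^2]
Non-zero Christoffel symbols (Γ^k_{ij} = Γ^k_{ji}):
Γ^θ_{φ φ} = -sin(2*θ)/2
Γ^φ_{θ φ} = 1/tan(θ)
R^θ_{φ θ φ} = ∂_θ Γ^θ_{φ φ} - ∂_φ Γ^θ_{φ θ} + Γ^θ_{θ m} Γ^m_{φ φ} - Γ^θ_{φ m} Γ^m_{φ θ}
  = (-cos(2*θ)) - (0) + (0) - (-cos(θ)^2) = sin(θ)^2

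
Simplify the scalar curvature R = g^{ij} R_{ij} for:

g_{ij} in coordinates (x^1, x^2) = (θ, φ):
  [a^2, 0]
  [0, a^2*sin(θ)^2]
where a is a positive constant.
Non-zero Christoffel symbols (Γ^k_{ij} = Γ^k_{ji}):
Γ^θ_{φ φ} = -sin(2*θ)/2
Γ^φ_{θ φ} = 1/tan(θ)
Ricci tensor (R_{ij} = R^k_{ikj}): R_{θθ} = 1, R_{θφ} = 0, R_{φφ} = sin(θ)^2
Inverse metric: g^{θθ} = 1/a^2, g^{φφ} = 1/(a^2*sin(θ)^2)
R = g^{ij} R_{ij} = (1/a^2)(1) + (1/(a^2*sin(θ)^2))(sin(θ)^2) = 2/a^2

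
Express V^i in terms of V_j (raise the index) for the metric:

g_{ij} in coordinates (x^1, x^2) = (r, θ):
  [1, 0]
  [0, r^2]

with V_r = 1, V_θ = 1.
Inverse metric (diagonal): g^{rr} = 1, g^{θθ} = 1/r^2
V^i = g^{ij} V_j:
V^r = (1)(1) + (0)(1) = 1
V^θ = (0)(1) + (1/r^2)(1) = 1/r^2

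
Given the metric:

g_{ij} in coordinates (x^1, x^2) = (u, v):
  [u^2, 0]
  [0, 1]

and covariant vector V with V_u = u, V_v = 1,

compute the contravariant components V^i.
Inverse metric (diagonal): g^{uu} = 1/u^2, g^{vv} = 1
V^i = g^{ij} V_j:
V^u = (1/u^2)(u) + (0)(1) = 1/u
V^v = (0)(u) + (1)(1) = 1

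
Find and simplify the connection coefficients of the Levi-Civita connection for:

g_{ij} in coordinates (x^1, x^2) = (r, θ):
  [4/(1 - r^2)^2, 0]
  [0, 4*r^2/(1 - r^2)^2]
Using Γ^k_{ij} = (1/2) g^{km} (∂_i g_{mj} + ∂_j g_{mi} - ∂_m g_{ij}); the metric is diagonal, so only the m = k term contributes.
Non-zero symbols (using the symmetry Γ^k_{ij} = Γ^k_{ji}):
Γ^r_{r r} = (1/2) g^{rr} (∂_r g_{rr} + ∂_r g_{rr} - ∂_r g_{rr}) = (1/2)((1 - r^2)^2/4)((16*r/(1 - r^2)^3) + (16*r/(1 - r^2)^3) - (16*r/(1 - r^2)^3)) = 2*r/(1 - r^2)
Γ^r_{θ θ} = (1/2) g^{rr} (∂_θ g_{rθ} + ∂_θ g_{rθ} - ∂_r g_{θθ}) = (1/2)((1 - r^2)^2/4)((0) + (0) - (-8*(r^3 + r)/(r^2 - 1)^3)) = (r^3 + r)/(r^2 - 1)
Γ^θ_{r θ} = (1/2) g^{θθ} (∂_r g_{θθ} + ∂_θ g_{θr} - ∂_θ g_{rθ}) = (1/2)((1 - r^2)^2/(4*r^2))((-8*(r^3 + r)/(r^2 - 1)^3) + (0) - (0)) = (-r^2 - 1)/(r^3 - r)
All other Christoffel symbols are zero.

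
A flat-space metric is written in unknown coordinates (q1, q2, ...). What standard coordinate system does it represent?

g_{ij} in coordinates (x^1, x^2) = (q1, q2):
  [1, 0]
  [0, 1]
All components are constant and the metric is the identity, i.e. orthonormal rectilinear coordinates.
Cartesian (2D) coordinates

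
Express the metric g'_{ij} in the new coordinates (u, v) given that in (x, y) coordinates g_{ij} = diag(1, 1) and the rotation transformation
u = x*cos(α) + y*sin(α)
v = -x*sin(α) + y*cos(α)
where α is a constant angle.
Invert the transformation: x = u*cos(α) - v*sin(α), y = u*sin(α) + v*cos(α)
g'_{ij} = (∂x^k/∂x'^i)(∂x^l/∂x'^j) g_{kl}; with g_{kl} = δ_{kl} this is Σ_k (∂x^k/∂x'^i)(∂x^k/∂x'^j).
Jacobian: ∂x/∂u = cos(α), ∂x/∂v = -sin(α), ∂y/∂u = sin(α), ∂y/∂v = cos(α)
g'_{uu} = (cos(α))(cos(α)) + (sin(α))(sin(α)) = 1
g'_{uv} = (cos(α))(-sin(α)) + (sin(α))(cos(α)) = 0
g'_{vv} = (-sin(α))(-sin(α)) + (cos(α))(cos(α)) = 1
g'_{ij} = diag(1, 1)
The Euclidean metric is invariant under rotations.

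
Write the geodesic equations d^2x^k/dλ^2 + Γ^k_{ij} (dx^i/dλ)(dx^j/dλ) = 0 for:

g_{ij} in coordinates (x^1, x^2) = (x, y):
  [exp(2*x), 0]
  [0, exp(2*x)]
Geodesic equation: d^2x^k/dλ^2 + Γ^k_{ij} (dx^i/dλ)(dx^j/dλ) = 0.
Non-zero Christoffel symbols:
Γ^x_{x x} = 1
Γ^x_{y y} = -1
Γ^y_{x y} = 1
Substituting (the symmetric pair Γ^k_{ij}, Γ^k_{ji} combines into a factor 2):
d^2x/dλ^2 + (dx/dλ)^2 - (dy/dλ)^2 = 0
d^2y/dλ^2 + 2 (dx/dλ)(dy/dλ) = 0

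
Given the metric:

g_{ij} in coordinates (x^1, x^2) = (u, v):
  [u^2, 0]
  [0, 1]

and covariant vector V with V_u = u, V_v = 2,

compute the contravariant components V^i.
Inverse metric (diagonal): g^{uu} = 1/u^2, g^{vv} = 1
V^i = g^{ij} V_j:
V^u = (1/u^2)(u) + (0)(2) = 1/u
V^v = (0)(u) + (1)(2) = 2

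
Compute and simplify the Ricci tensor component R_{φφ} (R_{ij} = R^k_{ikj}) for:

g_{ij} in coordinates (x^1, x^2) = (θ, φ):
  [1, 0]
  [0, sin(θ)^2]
Non-zero Christoffel symbols (Γ^k_{ij} = Γ^k_{ji}):
Γ^θ_{φ φ} = -sin(2*θ)/2
Γ^φ_{θ φ} = 1/tan(θ)
R^θ_{φ θ φ} = ∂_θ Γ^θ_{φ φ} - ∂_φ Γ^θ_{φ θ} + Γ^θ_{θ m} Γ^m_{φ φ} - Γ^θ_{φ m} Γ^m_{φ θ}
  = (-cos(2*θ)) - (0) + (0) - (-cos(θ)^2) = sin(θ)^2
R^φ_{φ φ φ} = 0 (a repeated index in an antisymmetric pair)
R_{φφ} = R^θ_{φ θ φ} + R^φ_{φ φ φ} = (sin(θ)^2) + (0) = sin(θ)^2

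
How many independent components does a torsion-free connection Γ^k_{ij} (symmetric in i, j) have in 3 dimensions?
Γ^k_{ij} has n choices for the upper index and n(n+1)/2 independent symmetric lower index pairs.
Total = 3 × 3×4/2 = 3 × 6 = 18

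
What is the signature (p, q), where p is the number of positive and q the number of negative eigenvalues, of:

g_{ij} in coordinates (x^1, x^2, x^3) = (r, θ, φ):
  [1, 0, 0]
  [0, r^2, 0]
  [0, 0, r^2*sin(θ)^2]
The metric is diagonal, so its eigenvalues are the diagonal entries: 1, r^2, r^2*sin(θ)^2 (at a generic point, where coordinate-dependent entries are positive).
3 positive, 0 negative.
(3, 0) - Riemannian (positive definite)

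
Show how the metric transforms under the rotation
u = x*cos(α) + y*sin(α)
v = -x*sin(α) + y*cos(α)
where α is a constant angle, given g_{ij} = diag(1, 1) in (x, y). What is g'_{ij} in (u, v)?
Invert the transformation: x = u*cos(α) - v*sin(α), y = u*sin(α) + v*cos(α)
g'_{ij} = (∂x^k/∂x'^i)(∂x^l/∂x'^j) g_{kl}; with g_{kl} = δ_{kl} this is Σ_k (∂x^k/∂x'^i)(∂x^k/∂x'^j).
Jacobian: ∂x/∂u = cos(α), ∂x/∂v = -sin(α), ∂y/∂u = sin(α), ∂y/∂v = cos(α)
g'_{uu} = (cos(α))(cos(α)) + (sin(α))(sin(α)) = 1
g'_{uv} = (cos(α))(-sin(α)) + (sin(α))(cos(α)) = 0
g'_{vv} = (-sin(α))(-sin(α)) + (cos(α))(cos(α)) = 1
g'_{ij} = diag(1, 1)
The Euclidean metric is invariant under rotations.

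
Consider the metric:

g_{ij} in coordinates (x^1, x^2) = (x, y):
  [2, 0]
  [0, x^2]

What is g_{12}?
With x^1 = x, x^2 = y, g_{12} = g_{xy} is the row-1, column-2 entry of the matrix.
g_{12} = 0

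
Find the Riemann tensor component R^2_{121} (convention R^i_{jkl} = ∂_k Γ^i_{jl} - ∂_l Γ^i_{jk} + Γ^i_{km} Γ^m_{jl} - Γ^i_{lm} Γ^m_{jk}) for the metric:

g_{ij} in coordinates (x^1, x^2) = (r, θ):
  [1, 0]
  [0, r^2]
Non-zero Christoffel symbols (Γ^k_{ij} = Γ^k_{ji}):
Γ^r_{θ θ} = -r
Γ^θ_{r θ} = 1/r
R^θ_{r θ r} = ∂_θ Γ^θ_{r r} - ∂_r Γ^θ_{r θ} + Γ^θ_{θ m} Γ^m_{r r} - Γ^θ_{r m} Γ^m_{r θ}
  = (0) - (-1/r^2) + (0) - (1/r^2) = 0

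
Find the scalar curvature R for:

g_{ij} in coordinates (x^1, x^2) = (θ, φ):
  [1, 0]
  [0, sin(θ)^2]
Non-zero Christoffel symbols (Γ^k_{ij} = Γ^k_{ji}):
Γ^θ_{φ φ} = -sin(2*θ)/2
Γ^φ_{θ φ} = 1/tan(θ)
Ricci tensor (R_{ij} = R^k_{ikj}): R_{θθ} = 1, R_{θφ} = 0, R_{φφ} = sin(θ)^2
Inverse metric: g^{θθ} = 1, g^{φφ} = 1/sin(θ)^2
R = g^{ij} R_{ij} = (1)(1) + (1/sin(θ)^2)(sin(θ)^2) = 2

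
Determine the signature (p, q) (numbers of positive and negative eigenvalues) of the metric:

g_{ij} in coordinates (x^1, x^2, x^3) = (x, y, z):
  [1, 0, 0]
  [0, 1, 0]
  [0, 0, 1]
The metric is diagonal, so its eigenvalues are the diagonal entries: 1, 1, 1 (at a generic point, where coordinate-dependent entries are positive).
3 positive, 0 negative.
(3, 0) - Riemannian (positive definite)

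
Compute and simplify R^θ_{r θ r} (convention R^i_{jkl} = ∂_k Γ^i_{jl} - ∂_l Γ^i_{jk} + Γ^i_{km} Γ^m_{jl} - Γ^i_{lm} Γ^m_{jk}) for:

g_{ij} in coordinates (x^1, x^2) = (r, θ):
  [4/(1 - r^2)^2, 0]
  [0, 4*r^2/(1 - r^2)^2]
Non-zero Christoffel symbols (Γ^k_{ij} = Γ^k_{ji}):
Γ^r_{r r} = 2*r/(1 - r^2)
Γ^r_{θ θ} = (r^3 + r)/(r^2 - 1)
Γ^θ_{r θ} = (-r^2 - 1)/(r^3 - r)
R^θ_{r θ r} = ∂_θ Γ^θ_{r r} - ∂_r Γ^θ_{r θ} + Γ^θ_{θ m} Γ^m_{r r} - Γ^θ_{r m} Γ^m_{r θ}
  = (0) - ((r^4 + 4*r^2 - 1)/(r^3 - r)^2) + (2*(r^2 + 1)/(r^2 - 1)^2) - ((r^2 + 1)^2/(r^3 - r)^2) = -4/(r^2 - 1)^2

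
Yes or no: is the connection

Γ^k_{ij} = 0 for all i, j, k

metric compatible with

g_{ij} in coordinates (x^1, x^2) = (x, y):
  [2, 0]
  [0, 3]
Using ∇_k g_{ij} = ∂_k g_{ij} - Γ^m_{ki} g_{mj} - Γ^m_{kj} g_{im}:
e.g. ∇_y g_{xy} = (0) - (0) - (0) = 0
Every component ∇_k g_{ij} vanishes: the connection is metric compatible.
Yes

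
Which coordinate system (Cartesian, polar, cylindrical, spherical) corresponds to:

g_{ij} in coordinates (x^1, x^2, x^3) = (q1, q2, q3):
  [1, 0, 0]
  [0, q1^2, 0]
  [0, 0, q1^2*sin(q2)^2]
The line element ds^2 = dq1^2 + q1^2 dq2^2 + q1^2 sin(q2)^2 dq3^2 is dr^2 + r^2 dθ^2 + r^2 sin(θ)^2 dφ^2 with q1 = r, q2 = θ, q3 = φ.
spherical coordinates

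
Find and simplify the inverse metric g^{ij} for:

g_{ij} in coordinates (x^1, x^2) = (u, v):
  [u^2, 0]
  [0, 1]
The metric is diagonal, so g^{ij} is diagonal with entries 1/g_{ii}: diag(1/(u^2), 1).
g^{ij}:
  [1/u^2, 0]
  [0, 1]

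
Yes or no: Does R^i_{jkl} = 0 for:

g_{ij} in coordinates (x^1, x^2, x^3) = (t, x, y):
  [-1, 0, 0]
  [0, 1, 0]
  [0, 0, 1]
All metric components are constant, so every Christoffel symbol vanishes and R^i_{jkl} = 0.
Yes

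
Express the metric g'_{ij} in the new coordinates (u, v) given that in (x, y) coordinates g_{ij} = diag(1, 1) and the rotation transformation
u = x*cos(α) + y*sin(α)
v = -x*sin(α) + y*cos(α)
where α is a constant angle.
Invert the transformation: x = u*cos(α) - v*sin(α), y = u*sin(α) + v*cos(α)
g'_{ij} = (∂x^k/∂x'^i)(∂x^l/∂x'^j) g_{kl}; with g_{kl} = δ_{kl} this is Σ_k (∂x^k/∂x'^i)(∂x^k/∂x'^j).
Jacobian: ∂x/∂u = cos(α), ∂x/∂v = -sin(α), ∂y/∂u = sin(α), ∂y/∂v = cos(α)
g'_{uu} = (cos(α))(cos(α)) + (sin(α))(sin(α)) = 1
g'_{uv} = (cos(α))(-sin(α)) + (sin(α))(cos(α)) = 0
g'_{vv} = (-sin(α))(-sin(α)) + (cos(α))(cos(α)) = 1
g'_{ij} = diag(1, 1)
The Euclidean metric is invariant under rotations.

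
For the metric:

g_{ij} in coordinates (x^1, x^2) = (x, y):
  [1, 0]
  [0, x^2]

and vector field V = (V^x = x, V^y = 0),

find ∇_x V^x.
Non-zero Christoffel symbols:
Γ^x_{y y} = -x
Γ^y_{x y} = 1/x
∇_x V^x = ∂_x V^x + Γ^x_{x j} V^j
  = (1) + (0)(x) + (0)(0)
  = 1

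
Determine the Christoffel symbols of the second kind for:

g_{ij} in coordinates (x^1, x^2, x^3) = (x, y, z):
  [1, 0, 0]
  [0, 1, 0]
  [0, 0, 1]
Using Γ^k_{ij} = (1/2) g^{km} (∂_i g_{mj} + ∂_j g_{mi} - ∂_m g_{ij}); the metric is diagonal, so only the m = k term contributes.
Every metric component is constant, so all ∂_m g_{ij} = 0 and every Christoffel symbol vanishes.
All Christoffel symbols are zero.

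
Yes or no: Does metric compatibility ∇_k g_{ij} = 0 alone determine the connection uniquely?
One also needs vanishing torsion; metric compatibility plus torsion-freeness singles out the Levi-Civita connection.
No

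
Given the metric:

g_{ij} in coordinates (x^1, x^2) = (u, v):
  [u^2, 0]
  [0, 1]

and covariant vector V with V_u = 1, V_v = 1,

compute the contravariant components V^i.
Inverse metric (diagonal): g^{uu} = 1/u^2, g^{vv} = 1
V^i = g^{ij} V_j:
V^u = (1/u^2)(1) + (0)(1) = 1/u^2
V^v = (0)(1) + (1)(1) = 1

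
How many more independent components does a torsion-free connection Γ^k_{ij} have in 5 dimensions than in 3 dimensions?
Independent components in n dimensions: n × n(n+1)/2 = n^2(n+1)/2.
5D: 5 × 15 = 75
3D: 3 × 6 = 18
Difference = 75 - 18 = 57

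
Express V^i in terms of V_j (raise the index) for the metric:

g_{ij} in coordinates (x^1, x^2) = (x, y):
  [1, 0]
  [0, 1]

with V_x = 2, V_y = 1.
Inverse metric (diagonal): g^{xx} = 1, g^{yy} = 1
V^i = g^{ij} V_j:
V^x = (1)(2) + (0)(1) = 2
V^y = (0)(2) + (1)(1) = 1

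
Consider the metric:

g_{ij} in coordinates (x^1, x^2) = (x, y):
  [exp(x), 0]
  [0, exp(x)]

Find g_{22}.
With x^1 = x, x^2 = y, g_{22} = g_{yy} is the row-2, column-2 entry of the matrix.
g_{22} = exp(x)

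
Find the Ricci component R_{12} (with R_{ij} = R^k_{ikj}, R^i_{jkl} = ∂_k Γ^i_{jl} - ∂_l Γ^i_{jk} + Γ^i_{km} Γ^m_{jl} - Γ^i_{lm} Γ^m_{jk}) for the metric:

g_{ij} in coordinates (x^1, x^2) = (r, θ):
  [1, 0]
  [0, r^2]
Non-zero Christoffel symbols (Γ^k_{ij} = Γ^k_{ji}):
Γ^r_{θ θ} = -r
Γ^θ_{r θ} = 1/r
R^r_{r r θ} = 0 (a repeated index in an antisymmetric pair)
R^θ_{r θ θ} = 0 (a repeated index in an antisymmetric pair)
R_{rθ} = R^r_{r r θ} + R^θ_{r θ θ} = (0) + (0) = 0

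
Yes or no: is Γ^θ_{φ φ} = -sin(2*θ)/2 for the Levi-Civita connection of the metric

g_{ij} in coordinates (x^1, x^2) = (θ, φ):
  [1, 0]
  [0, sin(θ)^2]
Γ^θ_{φ φ} = (1/2) g^{θθ} (∂_φ g_{θφ} + ∂_φ g_{θφ} - ∂_θ g_{φφ}) = (1/2)(1)((0) + (0) - (sin(2*θ))) = -sin(2*θ)/2
This equals the proposed value -sin(2*θ)/2.
Yes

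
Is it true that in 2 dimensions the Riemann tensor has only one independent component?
The number of independent components is n^2(n^2-1)/12 = 4·3/12 = 1 for n = 2 (e.g. R_{1212}).
Yes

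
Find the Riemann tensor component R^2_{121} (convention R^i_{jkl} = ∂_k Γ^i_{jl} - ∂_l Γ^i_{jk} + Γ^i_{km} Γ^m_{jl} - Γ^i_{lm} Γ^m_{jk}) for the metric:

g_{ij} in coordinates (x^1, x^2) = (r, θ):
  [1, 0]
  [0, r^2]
Non-zero Christoffel symbols (Γ^k_{ij} = Γ^k_{ji}):
Γ^r_{θ θ} = -r
Γ^θ_{r θ} = 1/r
R^θ_{r θ r} = ∂_θ Γ^θ_{r r} - ∂_r Γ^θ_{r θ} + Γ^θ_{θ m} Γ^m_{r r} - Γ^θ_{r m} Γ^m_{r θ}
  = (0) - (-1/r^2) + (0) - (1/r^2) = 0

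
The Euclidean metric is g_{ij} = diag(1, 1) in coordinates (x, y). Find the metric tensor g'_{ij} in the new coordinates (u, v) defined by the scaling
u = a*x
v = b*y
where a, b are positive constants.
Invert the transformation: x = u/a, y = v/b
g'_{ij} = (∂x^k/∂x'^i)(∂x^l/∂x'^j) g_{kl}; with g_{kl} = δ_{kl} this is Σ_k (∂x^k/∂x'^i)(∂x^k/∂x'^j).
Jacobian: ∂x/∂u = 1/a, ∂x/∂v = 0, ∂y/∂u = 0, ∂y/∂v = 1/b
g'_{uu} = (1/a)(1/a) + (0)(0) = 1/a^2
g'_{uv} = (1/a)(0) + (0)(1/b) = 0
g'_{vv} = (0)(0) + (1/b)(1/b) = 1/b^2
g'_{ij} = diag(1/a^2, 1/b^2)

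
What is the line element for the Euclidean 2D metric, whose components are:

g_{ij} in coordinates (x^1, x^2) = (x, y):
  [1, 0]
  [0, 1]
ds^2 = g_{ij} dx^i dx^j; only the non-zero components contribute.
ds^2 = dx^2 + dy^2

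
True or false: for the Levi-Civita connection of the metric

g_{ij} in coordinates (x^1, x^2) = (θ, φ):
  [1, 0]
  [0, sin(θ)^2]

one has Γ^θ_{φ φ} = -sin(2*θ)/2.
Γ^θ_{φ φ} = (1/2) g^{θθ} (∂_φ g_{θφ} + ∂_φ g_{θφ} - ∂_θ g_{φφ}) = (1/2)(1)((0) + (0) - (sin(2*θ))) = -sin(2*θ)/2
This equals the proposed value -sin(2*θ)/2.
True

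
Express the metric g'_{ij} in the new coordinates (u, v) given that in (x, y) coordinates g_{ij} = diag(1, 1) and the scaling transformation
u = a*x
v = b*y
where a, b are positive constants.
Invert the transformation: x = u/a, y = v/b
g'_{ij} = (∂x^k/∂x'^i)(∂x^l/∂x'^j) g_{kl}; with g_{kl} = δ_{kl} this is Σ_k (∂x^k/∂x'^i)(∂x^k/∂x'^j).
Jacobian: ∂x/∂u = 1/a, ∂x/∂v = 0, ∂y/∂u = 0, ∂y/∂v = 1/b
g'_{uu} = (1/a)(1/a) + (0)(0) = 1/a^2
g'_{uv} = (1/a)(0) + (0)(1/b) = 0
g'_{vv} = (0)(0) + (1/b)(1/b) = 1/b^2
g'_{ij} = diag(1/a^2, 1/b^2)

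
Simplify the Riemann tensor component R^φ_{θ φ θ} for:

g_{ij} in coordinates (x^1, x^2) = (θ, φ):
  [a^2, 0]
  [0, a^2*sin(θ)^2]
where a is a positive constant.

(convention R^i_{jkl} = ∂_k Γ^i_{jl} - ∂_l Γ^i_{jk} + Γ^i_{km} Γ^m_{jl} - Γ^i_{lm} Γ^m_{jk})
Non-zero Christoffel symbols (Γ^k_{ij} = Γ^k_{ji}):
Γ^θ_{φ φ} = -sin(2*θ)/2
Γ^φ_{θ φ} = 1/tan(θ)
R^φ_{θ φ θ} = ∂_φ Γ^φ_{θ θ} - ∂_θ Γ^φ_{θ φ} + Γ^φ_{φ m} Γ^m_{θ θ} - Γ^φ_{θ m} Γ^m_{θ φ}
  = (0) - (-1/sin(θ)^2) + (0) - (1/tan(θ)^2) = 1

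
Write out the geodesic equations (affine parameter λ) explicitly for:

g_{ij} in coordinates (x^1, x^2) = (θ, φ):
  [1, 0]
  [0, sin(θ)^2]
Geodesic equation: d^2x^k/dλ^2 + Γ^k_{ij} (dx^i/dλ)(dx^j/dλ) = 0.
Non-zero Christoffel symbols:
Γ^θ_{φ φ} = -sin(2*θ)/2
Γ^φ_{θ φ} = 1/tan(θ)
Substituting (the symmetric pair Γ^k_{ij}, Γ^k_{ji} combines into a factor 2):
d^2θ/dλ^2 - (sin(2*θ)/2) (dφ/dλ)^2 = 0
d^2φ/dλ^2 + (2/tan(θ)) (dθ/dλ)(dφ/dλ) = 0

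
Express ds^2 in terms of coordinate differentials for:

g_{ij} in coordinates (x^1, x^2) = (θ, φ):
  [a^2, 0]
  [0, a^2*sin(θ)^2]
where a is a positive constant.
ds^2 = g_{ij} dx^i dx^j; only the non-zero components contribute.
ds^2 = a^2 dθ^2 + a^2*sin(θ)^2 dφ^2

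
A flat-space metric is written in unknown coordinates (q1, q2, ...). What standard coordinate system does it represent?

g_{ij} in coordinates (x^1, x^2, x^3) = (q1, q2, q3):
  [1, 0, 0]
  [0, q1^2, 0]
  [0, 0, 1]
The line element ds^2 = dq1^2 + q1^2 dq2^2 + dq3^2 is dr^2 + r^2 dθ^2 + dz^2 with q1 = r, q2 = θ, q3 = z.
cylindrical coordinates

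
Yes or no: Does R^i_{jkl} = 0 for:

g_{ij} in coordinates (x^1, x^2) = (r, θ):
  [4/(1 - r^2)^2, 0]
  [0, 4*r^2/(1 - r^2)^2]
Non-zero Christoffel symbols:
Γ^r_{r r} = 2*r/(1 - r^2)
Γ^r_{θ θ} = (r^3 + r)/(r^2 - 1)
Γ^θ_{r θ} = (-r^2 - 1)/(r^3 - r)
Ricci tensor: R_{rr} = -4/(r^2 - 1)^2, R_{rθ} = 0, R_{θθ} = -4*r^2/(r^2 - 1)^2
The Ricci tensor is non-zero, so the Riemann tensor is non-zero: not flat.
No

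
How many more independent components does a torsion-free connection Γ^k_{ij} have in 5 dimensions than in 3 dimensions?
Independent components in n dimensions: n × n(n+1)/2 = n^2(n+1)/2.
5D: 5 × 15 = 75
3D: 3 × 6 = 18
Difference = 75 - 18 = 57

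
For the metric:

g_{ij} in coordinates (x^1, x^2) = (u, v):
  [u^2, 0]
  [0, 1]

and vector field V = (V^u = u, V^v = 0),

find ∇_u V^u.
Non-zero Christoffel symbols:
Γ^u_{u u} = 1/u
∇_u V^u = ∂_u V^u + Γ^u_{u j} V^j
  = (1) + (1/u)(u) + (0)(0)
  = 2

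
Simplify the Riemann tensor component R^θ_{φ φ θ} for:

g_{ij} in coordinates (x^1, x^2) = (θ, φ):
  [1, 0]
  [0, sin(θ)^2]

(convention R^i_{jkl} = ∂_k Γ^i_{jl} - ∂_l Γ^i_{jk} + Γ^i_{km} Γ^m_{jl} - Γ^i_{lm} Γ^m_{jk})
Non-zero Christoffel symbols (Γ^k_{ij} = Γ^k_{ji}):
Γ^θ_{φ φ} = -sin(2*θ)/2
Γ^φ_{θ φ} = 1/tan(θ)
R^θ_{φ φ θ} = ∂_φ Γ^θ_{φ θ} - ∂_θ Γ^θ_{φ φ} + Γ^θ_{φ m} Γ^m_{φ θ} - Γ^θ_{θ m} Γ^m_{φ φ}
  = (0) - (-cos(2*θ)) + (-cos(θ)^2) - (0) = -sin(θ)^2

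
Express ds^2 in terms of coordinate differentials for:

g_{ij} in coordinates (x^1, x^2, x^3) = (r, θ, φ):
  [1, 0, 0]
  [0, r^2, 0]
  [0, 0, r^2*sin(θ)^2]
ds^2 = g_{ij} dx^i dx^j; only the non-zero components contribute.
ds^2 = dr^2 + r^2 dθ^2 + r^2*sin(θ)^2 dφ^2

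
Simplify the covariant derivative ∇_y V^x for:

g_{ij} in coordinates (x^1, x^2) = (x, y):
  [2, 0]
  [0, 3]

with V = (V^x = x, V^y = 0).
All Christoffel symbols are zero.
∇_y V^x = ∂_y V^x + Γ^x_{y j} V^j
  = (0) + (0)(x) + (0)(0)
  = 0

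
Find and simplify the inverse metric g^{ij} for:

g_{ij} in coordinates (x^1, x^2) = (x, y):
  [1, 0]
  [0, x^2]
The metric is diagonal, so g^{ij} is diagonal with entries 1/g_{ii}: diag(1, 1/(x^2)).
g^{ij}:
  [1, 0]
  [0, 1/x^2]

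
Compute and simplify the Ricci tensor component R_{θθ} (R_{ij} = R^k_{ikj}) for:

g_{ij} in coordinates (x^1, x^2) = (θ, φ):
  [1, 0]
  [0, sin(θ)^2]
Non-zero Christoffel symbols (Γ^k_{ij} = Γ^k_{ji}):
Γ^θ_{φ φ} = -sin(2*θ)/2
Γ^φ_{θ φ} = 1/tan(θ)
R^θ_{θ θ θ} = 0 (a repeated index in an antisymmetric pair)
R^φ_{θ φ θ} = ∂_φ Γ^φ_{θ θ} - ∂_θ Γ^φ_{θ φ} + Γ^φ_{φ m} Γ^m_{θ θ} - Γ^φ_{θ m} Γ^m_{θ φ}
  = (0) - (-1/sin(θ)^2) + (0) - (1/tan(θ)^2) = 1
R_{θθ} = R^θ_{θ θ θ} + R^φ_{θ φ θ} = (0) + (1) = 1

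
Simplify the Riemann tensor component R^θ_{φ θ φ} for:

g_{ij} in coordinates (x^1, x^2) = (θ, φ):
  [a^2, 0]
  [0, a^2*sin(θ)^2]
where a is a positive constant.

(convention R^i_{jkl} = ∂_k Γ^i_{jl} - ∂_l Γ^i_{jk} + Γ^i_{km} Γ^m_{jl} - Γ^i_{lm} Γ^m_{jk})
Non-zero Christoffel symbols (Γ^k_{ij} = Γ^k_{ji}):
Γ^θ_{φ φ} = -sin(2*θ)/2
Γ^φ_{θ φ} = 1/tan(θ)
R^θ_{φ θ φ} = ∂_θ Γ^θ_{φ φ} - ∂_φ Γ^θ_{φ θ} + Γ^θ_{θ m} Γ^m_{φ φ} - Γ^θ_{φ m} Γ^m_{φ θ}
  = (-cos(2*θ)) - (0) + (0) - (-cos(θ)^2) = sin(θ)^2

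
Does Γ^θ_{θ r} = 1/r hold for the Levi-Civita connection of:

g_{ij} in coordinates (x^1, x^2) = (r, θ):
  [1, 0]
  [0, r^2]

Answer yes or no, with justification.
Γ^θ_{θ r} = (1/2) g^{θθ} (∂_θ g_{θr} + ∂_r g_{θθ} - ∂_θ g_{θr}) = (1/2)(1/r^2)((0) + (2*r) - (0)) = 1/r
This equals the proposed value 1/r.
Yes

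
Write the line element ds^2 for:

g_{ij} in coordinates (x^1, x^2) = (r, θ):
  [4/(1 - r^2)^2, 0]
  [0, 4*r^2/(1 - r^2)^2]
ds^2 = g_{ij} dx^i dx^j; only the non-zero components contribute.
ds^2 = (4/(1 - r^2)^2) dr^2 + (4*r^2/(1 - r^2)^2) dθ^2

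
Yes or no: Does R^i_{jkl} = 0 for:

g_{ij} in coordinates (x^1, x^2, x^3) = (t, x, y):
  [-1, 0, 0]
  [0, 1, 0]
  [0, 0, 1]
All metric components are constant, so every Christoffel symbol vanishes and R^i_{jkl} = 0.
Yes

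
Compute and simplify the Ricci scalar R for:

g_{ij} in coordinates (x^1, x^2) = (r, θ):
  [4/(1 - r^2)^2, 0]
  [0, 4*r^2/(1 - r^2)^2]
Non-zero Christoffel symbols (Γ^k_{ij} = Γ^k_{ji}):
Γ^r_{r r} = 2*r/(1 - r^2)
Γ^r_{θ θ} = (r^3 + r)/(r^2 - 1)
Γ^θ_{r θ} = (-r^2 - 1)/(r^3 - r)
Ricci tensor (R_{ij} = R^k_{ikj}): R_{rr} = -4/(r^2 - 1)^2, R_{rθ} = 0, R_{θθ} = -4*r^2/(r^2 - 1)^2
Inverse metric: g^{rr} = (1 - r^2)^2/4, g^{θθ} = (1 - r^2)^2/(4*r^2)
R = g^{ij} R_{ij} = ((1 - r^2)^2/4)(-4/(r^2 - 1)^2) + ((1 - r^2)^2/(4*r^2))(-4*r^2/(r^2 - 1)^2) = -2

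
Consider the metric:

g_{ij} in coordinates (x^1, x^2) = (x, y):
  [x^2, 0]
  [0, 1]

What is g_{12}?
With x^1 = x, x^2 = y, g_{12} = g_{xy} is the row-1, column-2 entry of the matrix.
g_{12} = 0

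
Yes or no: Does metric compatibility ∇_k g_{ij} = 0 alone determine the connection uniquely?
One also needs vanishing torsion; metric compatibility plus torsion-freeness singles out the Levi-Civita connection.
No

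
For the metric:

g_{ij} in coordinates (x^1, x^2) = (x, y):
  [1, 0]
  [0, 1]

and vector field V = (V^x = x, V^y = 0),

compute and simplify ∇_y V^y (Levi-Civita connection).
All Christoffel symbols are zero.
∇_y V^y = ∂_y V^y + Γ^y_{y j} V^j
  = (0) + (0)(x) + (0)(0)
  = 0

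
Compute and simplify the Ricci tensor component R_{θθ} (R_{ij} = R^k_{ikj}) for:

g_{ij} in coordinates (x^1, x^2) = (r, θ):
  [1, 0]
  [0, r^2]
Non-zero Christoffel symbols (Γ^k_{ij} = Γ^k_{ji}):
Γ^r_{θ θ} = -r
Γ^θ_{r θ} = 1/r
R^r_{θ r θ} = ∂_r Γ^r_{θ θ} - ∂_θ Γ^r_{θ r} + Γ^r_{r m} Γ^m_{θ θ} - Γ^r_{θ m} Γ^m_{θ r}
  = (-1) - (0) + (0) - (-1) = 0
R^θ_{θ θ θ} = 0 (a repeated index in an antisymmetric pair)
R_{θθ} = R^r_{θ r θ} + R^θ_{θ θ θ} = (0) + (0) = 0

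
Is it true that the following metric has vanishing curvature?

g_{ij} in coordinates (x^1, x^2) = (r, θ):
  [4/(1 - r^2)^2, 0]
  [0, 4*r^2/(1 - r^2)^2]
Non-zero Christoffel symbols:
Γ^r_{r r} = 2*r/(1 - r^2)
Γ^r_{θ θ} = (r^3 + r)/(r^2 - 1)
Γ^θ_{r θ} = (-r^2 - 1)/(r^3 - r)
Ricci tensor: R_{rr} = -4/(r^2 - 1)^2, R_{rθ} = 0, R_{θθ} = -4*r^2/(r^2 - 1)^2
The Ricci tensor is non-zero, so the Riemann tensor is non-zero: not flat.
No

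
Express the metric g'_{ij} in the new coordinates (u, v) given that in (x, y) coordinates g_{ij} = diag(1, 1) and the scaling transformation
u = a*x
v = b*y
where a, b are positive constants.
Invert the transformation: x = u/a, y = v/b
g'_{ij} = (∂x^k/∂x'^i)(∂x^l/∂x'^j) g_{kl}; with g_{kl} = δ_{kl} this is Σ_k (∂x^k/∂x'^i)(∂x^k/∂x'^j).
Jacobian: ∂x/∂u = 1/a, ∂x/∂v = 0, ∂y/∂u = 0, ∂y/∂v = 1/b
g'_{uu} = (1/a)(1/a) + (0)(0) = 1/a^2
g'_{uv} = (1/a)(0) + (0)(1/b) = 0
g'_{vv} = (0)(0) + (1/b)(1/b) = 1/b^2
g'_{ij} = diag(1/a^2, 1/b^2)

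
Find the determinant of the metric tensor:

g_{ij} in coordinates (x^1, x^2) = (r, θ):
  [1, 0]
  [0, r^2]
For a 2×2 metric: det(g) = g_{11}·g_{22} - g_{12}·g_{21}
= (1)·(r^2) - (0)·(0)
= r^2 - 0
det(g) = r^2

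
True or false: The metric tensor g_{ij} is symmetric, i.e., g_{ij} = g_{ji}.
By definition the metric is a symmetric bilinear form, g_{ij} = g_{ji}.
True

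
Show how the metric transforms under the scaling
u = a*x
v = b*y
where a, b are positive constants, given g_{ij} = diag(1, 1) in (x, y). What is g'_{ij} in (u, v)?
Invert the transformation: x = u/a, y = v/b
g'_{ij} = (∂x^k/∂x'^i)(∂x^l/∂x'^j) g_{kl}; with g_{kl} = δ_{kl} this is Σ_k (∂x^k/∂x'^i)(∂x^k/∂x'^j).
Jacobian: ∂x/∂u = 1/a, ∂x/∂v = 0, ∂y/∂u = 0, ∂y/∂v = 1/b
g'_{uu} = (1/a)(1/a) + (0)(0) = 1/a^2
g'_{uv} = (1/a)(0) + (0)(1/b) = 0
g'_{vv} = (0)(0) + (1/b)(1/b) = 1/b^2
g'_{ij} = diag(1/a^2, 1/b^2)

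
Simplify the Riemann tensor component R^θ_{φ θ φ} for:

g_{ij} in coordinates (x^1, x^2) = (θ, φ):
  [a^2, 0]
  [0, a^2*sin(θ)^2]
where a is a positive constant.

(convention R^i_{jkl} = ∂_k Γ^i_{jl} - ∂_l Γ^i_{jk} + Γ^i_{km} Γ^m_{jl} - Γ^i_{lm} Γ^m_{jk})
Non-zero Christoffel symbols (Γ^k_{ij} = Γ^k_{ji}):
Γ^θ_{φ φ} = -sin(2*θ)/2
Γ^φ_{θ φ} = 1/tan(θ)
R^θ_{φ θ φ} = ∂_θ Γ^θ_{φ φ} - ∂_φ Γ^θ_{φ θ} + Γ^θ_{θ m} Γ^m_{φ φ} - Γ^θ_{φ m} Γ^m_{φ θ}
  = (-cos(2*θ)) - (0) + (0) - (-cos(θ)^2) = sin(θ)^2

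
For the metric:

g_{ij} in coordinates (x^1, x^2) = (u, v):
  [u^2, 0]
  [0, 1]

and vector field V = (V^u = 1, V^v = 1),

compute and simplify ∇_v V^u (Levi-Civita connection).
Non-zero Christoffel symbols:
Γ^u_{u u} = 1/u
∇_v V^u = ∂_v V^u + Γ^u_{v j} V^j
  = (0) + (0)(1) + (0)(1)
  = 0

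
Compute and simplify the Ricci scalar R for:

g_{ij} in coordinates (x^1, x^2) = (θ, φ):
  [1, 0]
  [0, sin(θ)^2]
Non-zero Christoffel symbols (Γ^k_{ij} = Γ^k_{ji}):
Γ^θ_{φ φ} = -sin(2*θ)/2
Γ^φ_{θ φ} = 1/tan(θ)
Ricci tensor (R_{ij} = R^k_{ikj}): R_{θθ} = 1, R_{θφ} = 0, R_{φφ} = sin(θ)^2
Inverse metric: g^{θθ} = 1, g^{φφ} = 1/sin(θ)^2
R = g^{ij} R_{ij} = (1)(1) + (1/sin(θ)^2)(sin(θ)^2) = 2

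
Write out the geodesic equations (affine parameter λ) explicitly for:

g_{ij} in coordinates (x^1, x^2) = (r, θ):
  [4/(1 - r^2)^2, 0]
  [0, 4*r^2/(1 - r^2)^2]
Geodesic equation: d^2x^k/dλ^2 + Γ^k_{ij} (dx^i/dλ)(dx^j/dλ) = 0.
Non-zero Christoffel symbols:
Γ^r_{r r} = 2*r/(1 - r^2)
Γ^r_{θ θ} = (r^3 + r)/(r^2 - 1)
Γ^θ_{r θ} = (-r^2 - 1)/(r^3 - r)
Substituting (the symmetric pair Γ^k_{ij}, Γ^k_{ji} combines into a factor 2):
d^2r/dλ^2 + (2*r/(1 - r^2)) (dr/dλ)^2 + ((r^3 + r)/(r^2 - 1)) (dθ/dλ)^2 = 0
d^2θ/dλ^2 + ((-2*r^2 - 2)/(r^3 - r)) (dr/dλ)(dθ/dλ) = 0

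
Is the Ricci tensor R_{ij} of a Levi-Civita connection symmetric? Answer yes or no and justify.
R_{ij} = R^k_{ikj}; the pair symmetry R_{kilj} = R_{ljki} gives R_{ij} = R_{ji}.
Yes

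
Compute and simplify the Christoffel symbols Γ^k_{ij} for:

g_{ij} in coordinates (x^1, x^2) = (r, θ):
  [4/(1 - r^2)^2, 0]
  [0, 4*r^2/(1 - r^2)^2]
Using Γ^k_{ij} = (1/2) g^{km} (∂_i g_{mj} + ∂_j g_{mi} - ∂_m g_{ij}); the metric is diagonal, so only the m = k term contributes.
Non-zero symbols (using the symmetry Γ^k_{ij} = Γ^k_{ji}):
Γ^r_{r r} = (1/2) g^{rr} (∂_r g_{rr} + ∂_r g_{rr} - ∂_r g_{rr}) = (1/2)((1 - r^2)^2/4)((16*r/(1 - r^2)^3) + (16*r/(1 - r^2)^3) - (16*r/(1 - r^2)^3)) = 2*r/(1 - r^2)
Γ^r_{θ θ} = (1/2) g^{rr} (∂_θ g_{rθ} + ∂_θ g_{rθ} - ∂_r g_{θθ}) = (1/2)((1 - r^2)^2/4)((0) + (0) - (-8*(r^3 + r)/(r^2 - 1)^3)) = (r^3 + r)/(r^2 - 1)
Γ^θ_{r θ} = (1/2) g^{θθ} (∂_r g_{θθ} + ∂_θ g_{θr} - ∂_θ g_{rθ}) = (1/2)((1 - r^2)^2/(4*r^2))((-8*(r^3 + r)/(r^2 - 1)^3) + (0) - (0)) = (-r^2 - 1)/(r^3 - r)
All other Christoffel symbols are zero.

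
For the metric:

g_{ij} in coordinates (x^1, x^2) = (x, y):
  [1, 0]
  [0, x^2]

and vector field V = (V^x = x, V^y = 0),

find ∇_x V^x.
Non-zero Christoffel symbols:
Γ^x_{y y} = -x
Γ^y_{x y} = 1/x
∇_x V^x = ∂_x V^x + Γ^x_{x j} V^j
  = (1) + (0)(x) + (0)(0)
  = 1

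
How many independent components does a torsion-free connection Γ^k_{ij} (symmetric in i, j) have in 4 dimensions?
Γ^k_{ij} has n choices for the upper index and n(n+1)/2 independent symmetric lower index pairs.
Total = 4 × 4×5/2 = 4 × 10 = 40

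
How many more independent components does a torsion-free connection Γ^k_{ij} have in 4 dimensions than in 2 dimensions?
Independent components in n dimensions: n × n(n+1)/2 = n^2(n+1)/2.
4D: 4 × 10 = 40
2D: 2 × 3 = 6
Difference = 40 - 6 = 34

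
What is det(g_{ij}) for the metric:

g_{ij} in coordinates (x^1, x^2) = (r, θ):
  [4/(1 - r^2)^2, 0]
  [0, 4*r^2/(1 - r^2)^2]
For a 2×2 metric: det(g) = g_{11}·g_{22} - g_{12}·g_{21}
= (4/(1 - r^2)^2)·(4*r^2/(1 - r^2)^2) - (0)·(0)
= 16*r^2/(1 - r^2)^4 - 0
det(g) = 16*r^2/(1 - r^2)^4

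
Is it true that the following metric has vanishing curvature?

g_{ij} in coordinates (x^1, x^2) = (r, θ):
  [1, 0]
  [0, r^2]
Non-zero Christoffel symbols:
Γ^r_{θ θ} = -r
Γ^θ_{r θ} = 1/r
Ricci tensor: R_{rr} = 0, R_{rθ} = 0, R_{θθ} = 0
All R_{ij} vanish; in 2 dimensions the Riemann tensor is fully determined by the Ricci tensor, so R^i_{jkl} = 0: the metric is flat (curvilinear coordinates on flat space).
Yes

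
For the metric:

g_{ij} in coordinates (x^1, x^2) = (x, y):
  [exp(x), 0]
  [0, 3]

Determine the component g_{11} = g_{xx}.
With x^1 = x, x^2 = y, g_{11} = g_{xx} is the row-1, column-1 entry of the matrix.
g_{11} = exp(x)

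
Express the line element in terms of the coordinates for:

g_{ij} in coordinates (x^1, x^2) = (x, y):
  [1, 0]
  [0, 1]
ds^2 = g_{ij} dx^i dx^j; only the non-zero components contribute.
ds^2 = dx^2 + dy^2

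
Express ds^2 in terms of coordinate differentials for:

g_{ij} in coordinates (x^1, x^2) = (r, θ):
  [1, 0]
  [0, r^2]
ds^2 = g_{ij} dx^i dx^j; only the non-zero components contribute.
ds^2 = dr^2 + r^2 dθ^2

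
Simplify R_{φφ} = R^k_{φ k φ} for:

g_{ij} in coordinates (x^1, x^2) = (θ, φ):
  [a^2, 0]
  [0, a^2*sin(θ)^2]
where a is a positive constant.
Non-zero Christoffel symbols (Γ^k_{ij} = Γ^k_{ji}):
Γ^θ_{φ φ} = -sin(2*θ)/2
Γ^φ_{θ φ} = 1/tan(θ)
R^θ_{φ θ φ} = ∂_θ Γ^θ_{φ φ} - ∂_φ Γ^θ_{φ θ} + Γ^θ_{θ m} Γ^m_{φ φ} - Γ^θ_{φ m} Γ^m_{φ θ}
  = (-cos(2*θ)) - (0) + (0) - (-cos(θ)^2) = sin(θ)^2
R^φ_{φ φ φ} = 0 (a repeated index in an antisymmetric pair)
R_{φφ} = R^θ_{φ θ φ} + R^φ_{φ φ φ} = (sin(θ)^2) + (0) = sin(θ)^2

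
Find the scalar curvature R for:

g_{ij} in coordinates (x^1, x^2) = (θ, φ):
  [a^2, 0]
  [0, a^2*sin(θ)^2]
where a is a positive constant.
Non-zero Christoffel symbols (Γ^k_{ij} = Γ^k_{ji}):
Γ^θ_{φ φ} = -sin(2*θ)/2
Γ^φ_{θ φ} = 1/tan(θ)
Ricci tensor (R_{ij} = R^k_{ikj}): R_{θθ} = 1, R_{θφ} = 0, R_{φφ} = sin(θ)^2
Inverse metric: g^{θθ} = 1/a^2, g^{φφ} = 1/(a^2*sin(θ)^2)
R = g^{ij} R_{ij} = (1/a^2)(1) + (1/(a^2*sin(θ)^2))(sin(θ)^2) = 2/a^2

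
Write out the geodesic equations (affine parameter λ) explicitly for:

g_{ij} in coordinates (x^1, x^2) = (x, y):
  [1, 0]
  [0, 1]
Geodesic equation: d^2x^k/dλ^2 + Γ^k_{ij} (dx^i/dλ)(dx^j/dλ) = 0.
All Christoffel symbols vanish, so the geodesics are straight lines:
d^2x/dλ^2 = 0
d^2y/dλ^2 = 0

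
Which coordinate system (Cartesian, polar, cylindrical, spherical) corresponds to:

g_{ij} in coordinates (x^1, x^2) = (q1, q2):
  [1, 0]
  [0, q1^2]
The line element ds^2 = dq1^2 + q1^2 dq2^2 is dr^2 + r^2 dθ^2 with q1 = r, q2 = θ.
polar coordinates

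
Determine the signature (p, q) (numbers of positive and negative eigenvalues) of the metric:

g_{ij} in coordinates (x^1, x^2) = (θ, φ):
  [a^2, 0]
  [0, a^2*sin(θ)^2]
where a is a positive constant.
The metric is diagonal, so its eigenvalues are the diagonal entries: a^2, a^2*sin(θ)^2 (at a generic point, where coordinate-dependent entries are positive).
2 positive, 0 negative.
(2, 0) - Riemannian (positive definite)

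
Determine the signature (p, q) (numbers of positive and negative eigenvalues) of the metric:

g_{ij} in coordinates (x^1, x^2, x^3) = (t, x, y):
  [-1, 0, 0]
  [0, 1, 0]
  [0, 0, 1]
The metric is diagonal, so its eigenvalues are the diagonal entries: -1, 1, 1 (at a generic point, where coordinate-dependent entries are positive).
2 positive, 1 negative.
(2, 1) - Lorentzian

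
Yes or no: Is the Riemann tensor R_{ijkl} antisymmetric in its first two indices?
R_{ijkl} = -R_{jikl} (follows from metric compatibility).
Yes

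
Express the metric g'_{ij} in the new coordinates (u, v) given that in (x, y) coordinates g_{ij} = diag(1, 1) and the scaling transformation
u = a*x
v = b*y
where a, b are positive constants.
Invert the transformation: x = u/a, y = v/b
g'_{ij} = (∂x^k/∂x'^i)(∂x^l/∂x'^j) g_{kl}; with g_{kl} = δ_{kl} this is Σ_k (∂x^k/∂x'^i)(∂x^k/∂x'^j).
Jacobian: ∂x/∂u = 1/a, ∂x/∂v = 0, ∂y/∂u = 0, ∂y/∂v = 1/b
g'_{uu} = (1/a)(1/a) + (0)(0) = 1/a^2
g'_{uv} = (1/a)(0) + (0)(1/b) = 0
g'_{vv} = (0)(0) + (1/b)(1/b) = 1/b^2
g'_{ij} = diag(1/a^2, 1/b^2)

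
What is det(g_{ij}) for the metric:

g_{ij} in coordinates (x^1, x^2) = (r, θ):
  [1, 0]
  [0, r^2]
For a 2×2 metric: det(g) = g_{11}·g_{22} - g_{12}·g_{21}
= (1)·(r^2) - (0)·(0)
= r^2 - 0
det(g) = r^2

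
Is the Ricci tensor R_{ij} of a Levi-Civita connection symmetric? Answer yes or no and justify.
R_{ij} = R^k_{ikj}; the pair symmetry R_{kilj} = R_{ljki} gives R_{ij} = R_{ji}.
Yes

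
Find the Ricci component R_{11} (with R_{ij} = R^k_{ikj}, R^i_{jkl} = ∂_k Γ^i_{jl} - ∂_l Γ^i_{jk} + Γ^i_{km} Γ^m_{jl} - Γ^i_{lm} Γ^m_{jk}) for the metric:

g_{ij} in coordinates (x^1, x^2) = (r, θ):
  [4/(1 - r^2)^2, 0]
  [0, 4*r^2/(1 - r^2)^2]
Non-zero Christoffel symbols (Γ^k_{ij} = Γ^k_{ji}):
Γ^r_{r r} = 2*r/(1 - r^2)
Γ^r_{θ θ} = (r^3 + r)/(r^2 - 1)
Γ^θ_{r θ} = (-r^2 - 1)/(r^3 - r)
R^r_{r r r} = 0 (a repeated index in an antisymmetric pair)
R^θ_{r θ r} = ∂_θ Γ^θ_{r r} - ∂_r Γ^θ_{r θ} + Γ^θ_{θ m} Γ^m_{r r} - Γ^θ_{r m} Γ^m_{r θ}
  = (0) - ((r^4 + 4*r^2 - 1)/(r^3 - r)^2) + (2*(r^2 + 1)/(r^2 - 1)^2) - ((r^2 + 1)^2/(r^3 - r)^2) = -4/(r^2 - 1)^2
R_{rr} = R^r_{r r r} + R^θ_{r θ r} = (0) + (-4/(r^2 - 1)^2) = -4/(r^2 - 1)^2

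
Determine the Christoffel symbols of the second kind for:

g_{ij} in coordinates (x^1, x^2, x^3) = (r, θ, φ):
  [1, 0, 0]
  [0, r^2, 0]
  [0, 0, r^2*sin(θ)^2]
Using Γ^k_{ij} = (1/2) g^{km} (∂_i g_{mj} + ∂_j g_{mi} - ∂_m g_{ij}); the metric is diagonal, so only the m = k term contributes.
Non-zero symbols (using the symmetry Γ^k_{ij} = Γ^k_{ji}):
Γ^r_{θ θ} = (1/2) g^{rr} (∂_θ g_{rθ} + ∂_θ g_{rθ} - ∂_r g_{θθ}) = (1/2)(1)((0) + (0) - (2*r)) = -r
Γ^r_{φ φ} = (1/2) g^{rr} (∂_φ g_{rφ} + ∂_φ g_{rφ} - ∂_r g_{φφ}) = (1/2)(1)((0) + (0) - (2*r*sin(θ)^2)) = -r*sin(θ)^2
Γ^θ_{r θ} = (1/2) g^{θθ} (∂_r g_{θθ} + ∂_θ g_{θr} - ∂_θ g_{rθ}) = (1/2)(1/r^2)((2*r) + (0) - (0)) = 1/r
Γ^θ_{φ φ} = (1/2) g^{θθ} (∂_φ g_{θφ} + ∂_φ g_{θφ} - ∂_θ g_{φφ}) = (1/2)(1/r^2)((0) + (0) - (r^2*sin(2*θ))) = -sin(2*θ)/2
Γ^φ_{r φ} = (1/2) g^{φφ} (∂_r g_{φφ} + ∂_φ g_{φr} - ∂_φ g_{rφ}) = (1/2)(1/(r^2*sin(θ)^2))((2*r*sin(θ)^2) + (0) - (0)) = 1/r
Γ^φ_{θ φ} = (1/2) g^{φφ} (∂_θ g_{φφ} + ∂_φ g_{φθ} - ∂_φ g_{θφ}) = (1/2)(1/(r^2*sin(θ)^2))((r^2*sin(2*θ)) + (0) - (0)) = 1/tan(θ)
All other Christoffel symbols are zero.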